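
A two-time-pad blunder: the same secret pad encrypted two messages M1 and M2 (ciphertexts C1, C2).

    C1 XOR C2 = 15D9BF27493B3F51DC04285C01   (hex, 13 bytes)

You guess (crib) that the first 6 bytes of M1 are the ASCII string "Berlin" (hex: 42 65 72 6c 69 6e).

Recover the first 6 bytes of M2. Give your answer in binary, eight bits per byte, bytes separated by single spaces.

01010111 10111100 11001101 01001011 00100000 01010101

Since C1 ⊕ C2 = M1 ⊕ M2, XORing with the guessed M1 bytes yields the corresponding M2 bytes: M2 = (C1 ⊕ C2) ⊕ M1.
byte 0: 15 ⊕ 42 = 57
byte 1: d9 ⊕ 65 = bc
byte 2: bf ⊕ 72 = cd
byte 3: 27 ⊕ 6c = 4b
byte 4: 49 ⊕ 69 = 20
byte 5: 3b ⊕ 6e = 55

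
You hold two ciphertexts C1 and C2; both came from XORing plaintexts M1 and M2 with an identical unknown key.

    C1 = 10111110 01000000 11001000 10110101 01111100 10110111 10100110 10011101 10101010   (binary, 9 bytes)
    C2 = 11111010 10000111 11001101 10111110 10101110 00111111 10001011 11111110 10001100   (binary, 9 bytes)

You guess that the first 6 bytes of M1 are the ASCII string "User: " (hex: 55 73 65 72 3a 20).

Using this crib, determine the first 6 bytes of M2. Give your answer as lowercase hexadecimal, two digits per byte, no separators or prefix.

11b46079e8a8

First, C1 ⊕ C2 = (M1 ⊕ K) ⊕ (M2 ⊕ K) = M1 ⊕ M2, so the key drops out. Then M2 = (M1 ⊕ M2) ⊕ M1 over the first 6 bytes.
byte 0: (be ^ fa) ^ 55 = 44 ^ 55 = 11
byte 1: (40 ^ 87) ^ 73 = c7 ^ 73 = b4
byte 2: (c8 ^ cd) ^ 65 = 05 ^ 65 = 60
byte 3: (b5 ^ be) ^ 72 = 0b ^ 72 = 79
byte 4: (7c ^ ae) ^ 3a = d2 ^ 3a = e8
byte 5: (b7 ^ 3f) ^ 20 = 88 ^ 20 = a8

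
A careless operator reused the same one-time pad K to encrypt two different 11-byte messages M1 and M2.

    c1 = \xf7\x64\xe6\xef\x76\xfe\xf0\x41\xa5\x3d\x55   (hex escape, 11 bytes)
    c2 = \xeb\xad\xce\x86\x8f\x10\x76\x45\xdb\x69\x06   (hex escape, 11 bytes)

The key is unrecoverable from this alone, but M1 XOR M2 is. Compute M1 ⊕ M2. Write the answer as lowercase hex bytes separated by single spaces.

c1 ⊕ c2 = (M1 ⊕ K) ⊕ (M2 ⊕ K) = M1 ⊕ M2 — the shared key cancels under XOR.
byte 0: f7 XOR eb = 1c
byte 1: 64 XOR ad = c9
byte 2: e6 XOR ce = 28
byte 3: ef XOR 86 = 69
byte 4: 76 XOR 8f = f9
byte 5: fe XOR 10 = ee
byte 6: f0 XOR 76 = 86
byte 7: 41 XOR 45 = 04
byte 8: a5 XOR db = 7e
byte 9: 3d XOR 69 = 54
byte 10: 55 XOR 06 = 53

1c c9 28 69 f9 ee 86 04 7e 54 53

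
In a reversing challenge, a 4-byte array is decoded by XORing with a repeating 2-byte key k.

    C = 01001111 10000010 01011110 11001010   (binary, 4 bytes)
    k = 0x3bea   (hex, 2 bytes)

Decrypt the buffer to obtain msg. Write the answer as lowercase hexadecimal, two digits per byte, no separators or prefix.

The 2-byte key repeats, so the effective keystream is 3b ea 3b ea.
byte 0: 01001111 XOR 00111011 = 01110100
byte 1: 10000010 XOR 11101010 = 01101000
byte 2: 01011110 XOR 00111011 = 01100101
byte 3: 11001010 XOR 11101010 = 00100000

74686520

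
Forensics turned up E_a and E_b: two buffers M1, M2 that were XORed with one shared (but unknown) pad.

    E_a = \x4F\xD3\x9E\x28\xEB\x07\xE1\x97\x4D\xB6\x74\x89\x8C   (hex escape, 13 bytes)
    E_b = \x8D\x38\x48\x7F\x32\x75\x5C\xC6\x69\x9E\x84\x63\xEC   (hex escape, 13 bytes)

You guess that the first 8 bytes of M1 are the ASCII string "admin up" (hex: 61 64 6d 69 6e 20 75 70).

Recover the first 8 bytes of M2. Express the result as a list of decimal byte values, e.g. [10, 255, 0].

First, E_a ⊕ E_b = (M1 ⊕ K) ⊕ (M2 ⊕ K) = M1 ⊕ M2, so the key drops out. Then M2 = (M1 ⊕ M2) ⊕ M1 over the first 8 bytes.
byte 0: (4f ^ 8d) ^ 61 = c2 ^ 61 = a3
byte 1: (d3 ^ 38) ^ 64 = eb ^ 64 = 8f
byte 2: (9e ^ 48) ^ 6d = d6 ^ 6d = bb
byte 3: (28 ^ 7f) ^ 69 = 57 ^ 69 = 3e
byte 4: (eb ^ 32) ^ 6e = d9 ^ 6e = b7
byte 5: (07 ^ 75) ^ 20 = 72 ^ 20 = 52
byte 6: (e1 ^ 5c) ^ 75 = bd ^ 75 = c8
byte 7: (97 ^ c6) ^ 70 = 51 ^ 70 = 21

[163, 143, 187, 62, 183, 82, 200, 33]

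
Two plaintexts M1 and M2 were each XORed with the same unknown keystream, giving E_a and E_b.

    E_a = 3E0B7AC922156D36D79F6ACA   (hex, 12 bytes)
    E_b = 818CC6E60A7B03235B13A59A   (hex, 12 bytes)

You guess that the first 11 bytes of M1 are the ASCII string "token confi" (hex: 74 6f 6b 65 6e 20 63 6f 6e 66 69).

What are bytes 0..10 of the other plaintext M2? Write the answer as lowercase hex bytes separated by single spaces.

First, E_a ⊕ E_b = (M1 ⊕ K) ⊕ (M2 ⊕ K) = M1 ⊕ M2, so the key drops out. Then M2 = (M1 ⊕ M2) ⊕ M1 over the first 11 bytes.
byte 0: (3e XOR 81) XOR 74 = bf XOR 74 = cb
byte 1: (0b XOR 8c) XOR 6f = 87 XOR 6f = e8
byte 2: (7a XOR c6) XOR 6b = bc XOR 6b = d7
byte 3: (c9 XOR e6) XOR 65 = 2f XOR 65 = 4a
byte 4: (22 XOR 0a) XOR 6e = 28 XOR 6e = 46
byte 5: (15 XOR 7b) XOR 20 = 6e XOR 20 = 4e
byte 6: (6d XOR 03) XOR 63 = 6e XOR 63 = 0d
byte 7: (36 XOR 23) XOR 6f = 15 XOR 6f = 7a
byte 8: (d7 XOR 5b) XOR 6e = 8c XOR 6e = e2
byte 9: (9f XOR 13) XOR 66 = 8c XOR 66 = ea
byte 10: (6a XOR a5) XOR 69 = cf XOR 69 = a6

cb e8 d7 4a 46 4e 0d 7a e2 ea a6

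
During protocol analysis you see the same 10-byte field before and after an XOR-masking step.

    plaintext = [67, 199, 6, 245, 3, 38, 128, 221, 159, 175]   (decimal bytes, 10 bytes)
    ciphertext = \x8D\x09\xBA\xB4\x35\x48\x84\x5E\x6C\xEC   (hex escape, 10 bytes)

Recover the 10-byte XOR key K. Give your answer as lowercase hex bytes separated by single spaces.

Since ciphertext = plaintext ⊕ K, XORing both sides with plaintext gives K = plaintext ⊕ ciphertext.
43 XOR 8d = ce
c7 XOR 09 = ce
06 XOR ba = bc
f5 XOR b4 = 41
03 XOR 35 = 36
26 XOR 48 = 6e
80 XOR 84 = 04
dd XOR 5e = 83
9f XOR 6c = f3
af XOR ec = 43

ce ce bc 41 36 6e 04 83 f3 43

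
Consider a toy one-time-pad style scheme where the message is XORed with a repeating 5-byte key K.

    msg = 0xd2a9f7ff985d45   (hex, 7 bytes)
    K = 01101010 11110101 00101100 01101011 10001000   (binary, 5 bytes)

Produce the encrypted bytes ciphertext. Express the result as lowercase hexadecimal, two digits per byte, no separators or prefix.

b85cdb941037b0

The 5-byte key repeats, so the effective keystream is 6a f5 2c 6b 88 6a f5.
byte 0: d2 xor 6a = b8
byte 1: a9 xor f5 = 5c
byte 2: f7 xor 2c = db
byte 3: ff xor 6b = 94
byte 4: 98 xor 88 = 10
byte 5: 5d xor 6a = 37
byte 6: 45 xor f5 = b0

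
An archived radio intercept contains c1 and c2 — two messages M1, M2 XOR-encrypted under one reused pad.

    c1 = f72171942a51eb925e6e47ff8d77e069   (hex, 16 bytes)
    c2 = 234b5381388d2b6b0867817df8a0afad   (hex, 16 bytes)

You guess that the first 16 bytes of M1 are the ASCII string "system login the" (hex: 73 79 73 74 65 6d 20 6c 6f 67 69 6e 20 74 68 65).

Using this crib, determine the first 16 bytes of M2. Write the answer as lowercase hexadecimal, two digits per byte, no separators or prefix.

a713516177b1e095396eafec55a327a1

First, c1 ⊕ c2 = (M1 ⊕ K) ⊕ (M2 ⊕ K) = M1 ⊕ M2, so the key drops out. Then M2 = (M1 ⊕ M2) ⊕ M1 over the first 16 bytes.
byte 0: (f7 ^ 23) ^ 73 = d4 ^ 73 = a7
byte 1: (21 ^ 4b) ^ 79 = 6a ^ 79 = 13
byte 2: (71 ^ 53) ^ 73 = 22 ^ 73 = 51
byte 3: (94 ^ 81) ^ 74 = 15 ^ 74 = 61
byte 4: (2a ^ 38) ^ 65 = 12 ^ 65 = 77
byte 5: (51 ^ 8d) ^ 6d = dc ^ 6d = b1
byte 6: (eb ^ 2b) ^ 20 = c0 ^ 20 = e0
byte 7: (92 ^ 6b) ^ 6c = f9 ^ 6c = 95
byte 8: (5e ^ 08) ^ 6f = 56 ^ 6f = 39
byte 9: (6e ^ 67) ^ 67 = 09 ^ 67 = 6e
byte 10: (47 ^ 81) ^ 69 = c6 ^ 69 = af
byte 11: (ff ^ 7d) ^ 6e = 82 ^ 6e = ec
byte 12: (8d ^ f8) ^ 20 = 75 ^ 20 = 55
byte 13: (77 ^ a0) ^ 74 = d7 ^ 74 = a3
byte 14: (e0 ^ af) ^ 68 = 4f ^ 68 = 27
byte 15: (69 ^ ad) ^ 65 = c4 ^ 65 = a1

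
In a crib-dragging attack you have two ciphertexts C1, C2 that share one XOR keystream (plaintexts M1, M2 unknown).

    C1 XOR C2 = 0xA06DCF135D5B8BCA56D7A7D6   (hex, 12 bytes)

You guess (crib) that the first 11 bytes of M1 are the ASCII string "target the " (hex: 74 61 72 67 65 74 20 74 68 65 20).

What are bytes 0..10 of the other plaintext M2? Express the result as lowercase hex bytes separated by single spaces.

Since C1 ⊕ C2 = M1 ⊕ M2, XORing with the guessed M1 bytes yields the corresponding M2 bytes: M2 = (C1 ⊕ C2) ⊕ M1.
10100000 ⊕ 01110100 = 11010100
01101101 ⊕ 01100001 = 00001100
11001111 ⊕ 01110010 = 10111101
00010011 ⊕ 01100111 = 01110100
01011101 ⊕ 01100101 = 00111000
01011011 ⊕ 01110100 = 00101111
10001011 ⊕ 00100000 = 10101011
11001010 ⊕ 01110100 = 10111110
01010110 ⊕ 01101000 = 00111110
11010111 ⊕ 01100101 = 10110010
10100111 ⊕ 00100000 = 10000111

d4 0c bd 74 38 2f ab be 3e b2 87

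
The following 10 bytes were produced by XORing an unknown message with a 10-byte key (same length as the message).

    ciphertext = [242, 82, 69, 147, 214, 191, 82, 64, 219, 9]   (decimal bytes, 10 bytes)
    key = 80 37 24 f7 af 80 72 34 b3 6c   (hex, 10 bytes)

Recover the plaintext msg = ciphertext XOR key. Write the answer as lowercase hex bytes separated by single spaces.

72 65 61 64 79 3f 20 74 68 65

XOR is its own inverse, so applying the key byte-wise gives the result directly.
f2 ^ 80 = 72
52 ^ 37 = 65
45 ^ 24 = 61
93 ^ f7 = 64
d6 ^ af = 79
bf ^ 80 = 3f
52 ^ 72 = 20
40 ^ 34 = 74
db ^ b3 = 68
09 ^ 6c = 65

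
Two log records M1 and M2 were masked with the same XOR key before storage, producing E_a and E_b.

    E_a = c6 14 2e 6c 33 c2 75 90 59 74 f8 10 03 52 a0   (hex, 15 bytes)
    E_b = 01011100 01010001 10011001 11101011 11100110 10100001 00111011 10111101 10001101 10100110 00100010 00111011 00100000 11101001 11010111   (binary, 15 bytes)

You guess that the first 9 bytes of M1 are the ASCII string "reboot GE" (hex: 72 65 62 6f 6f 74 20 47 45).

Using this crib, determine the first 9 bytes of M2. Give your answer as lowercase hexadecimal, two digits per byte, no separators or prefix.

e820d5e8ba176e6a91

First, E_a ⊕ E_b = (M1 ⊕ K) ⊕ (M2 ⊕ K) = M1 ⊕ M2, so the key drops out. Then M2 = (M1 ⊕ M2) ⊕ M1 over the first 9 bytes.
byte 0: (c6 XOR 5c) XOR 72 = 9a XOR 72 = e8
byte 1: (14 XOR 51) XOR 65 = 45 XOR 65 = 20
byte 2: (2e XOR 99) XOR 62 = b7 XOR 62 = d5
byte 3: (6c XOR eb) XOR 6f = 87 XOR 6f = e8
byte 4: (33 XOR e6) XOR 6f = d5 XOR 6f = ba
byte 5: (c2 XOR a1) XOR 74 = 63 XOR 74 = 17
byte 6: (75 XOR 3b) XOR 20 = 4e XOR 20 = 6e
byte 7: (90 XOR bd) XOR 47 = 2d XOR 47 = 6a
byte 8: (59 XOR 8d) XOR 45 = d4 XOR 45 = 91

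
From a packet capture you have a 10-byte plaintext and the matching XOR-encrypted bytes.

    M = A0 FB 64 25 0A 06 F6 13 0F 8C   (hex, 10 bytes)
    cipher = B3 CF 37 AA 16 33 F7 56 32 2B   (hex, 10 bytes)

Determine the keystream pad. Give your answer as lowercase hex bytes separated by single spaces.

13 34 53 8f 1c 35 01 45 3d a7

Since cipher = M ⊕ pad, XORing both sides with M gives pad = M ⊕ cipher.
a0 XOR b3 = 13
fb XOR cf = 34
64 XOR 37 = 53
25 XOR aa = 8f
0a XOR 16 = 1c
06 XOR 33 = 35
f6 XOR f7 = 01
13 XOR 56 = 45
0f XOR 32 = 3d
8c XOR 2b = a7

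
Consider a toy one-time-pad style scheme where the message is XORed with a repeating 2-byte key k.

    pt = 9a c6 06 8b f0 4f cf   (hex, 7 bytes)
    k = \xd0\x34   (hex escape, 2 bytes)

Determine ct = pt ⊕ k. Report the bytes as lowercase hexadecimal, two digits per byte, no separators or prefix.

4af2d6bf207b1f

The 2-byte key repeats, so the effective keystream is d0 34 d0 34 d0 34 d0.
byte 0: 154 xor 208 =  74
byte 1: 198 xor  52 = 242
byte 2:   6 xor 208 = 214
byte 3: 139 xor  52 = 191
byte 4: 240 xor 208 =  32
byte 5:  79 xor  52 = 123
byte 6: 207 xor 208 =  31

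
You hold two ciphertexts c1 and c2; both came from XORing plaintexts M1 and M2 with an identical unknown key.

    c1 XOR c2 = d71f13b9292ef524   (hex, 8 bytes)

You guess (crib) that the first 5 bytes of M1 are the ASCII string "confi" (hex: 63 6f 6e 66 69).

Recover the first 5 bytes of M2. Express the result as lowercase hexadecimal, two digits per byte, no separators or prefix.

b4707ddf40

Since c1 ⊕ c2 = M1 ⊕ M2, XORing with the guessed M1 bytes yields the corresponding M2 bytes: M2 = (c1 ⊕ c2) ⊕ M1.
byte 0: d7 XOR 63 = b4
byte 1: 1f XOR 6f = 70
byte 2: 13 XOR 6e = 7d
byte 3: b9 XOR 66 = df
byte 4: 29 XOR 69 = 40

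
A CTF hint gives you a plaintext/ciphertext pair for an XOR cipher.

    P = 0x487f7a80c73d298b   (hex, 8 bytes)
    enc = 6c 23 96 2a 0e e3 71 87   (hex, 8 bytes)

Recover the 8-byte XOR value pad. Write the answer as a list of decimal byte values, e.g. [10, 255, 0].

Since enc = P ⊕ pad, XORing both sides with P gives pad = P ⊕ enc.
01001000 ⊕ 01101100 = 00100100
01111111 ⊕ 00100011 = 01011100
01111010 ⊕ 10010110 = 11101100
10000000 ⊕ 00101010 = 10101010
11000111 ⊕ 00001110 = 11001001
00111101 ⊕ 11100011 = 11011110
00101001 ⊕ 01110001 = 01011000
10001011 ⊕ 10000111 = 00001100

[36, 92, 236, 170, 201, 222, 88, 12]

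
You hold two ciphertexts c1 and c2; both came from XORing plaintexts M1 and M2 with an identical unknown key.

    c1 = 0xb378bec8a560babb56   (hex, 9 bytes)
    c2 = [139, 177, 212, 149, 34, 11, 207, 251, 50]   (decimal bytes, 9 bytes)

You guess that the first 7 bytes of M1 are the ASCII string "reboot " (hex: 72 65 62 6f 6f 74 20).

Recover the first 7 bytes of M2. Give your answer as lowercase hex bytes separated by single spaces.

4a ac 08 32 e8 1f 55

First, c1 ⊕ c2 = (M1 ⊕ K) ⊕ (M2 ⊕ K) = M1 ⊕ M2, so the key drops out. Then M2 = (M1 ⊕ M2) ⊕ M1 over the first 7 bytes.
byte 0: (b3 ⊕ 8b) ⊕ 72 = 38 ⊕ 72 = 4a
byte 1: (78 ⊕ b1) ⊕ 65 = c9 ⊕ 65 = ac
byte 2: (be ⊕ d4) ⊕ 62 = 6a ⊕ 62 = 08
byte 3: (c8 ⊕ 95) ⊕ 6f = 5d ⊕ 6f = 32
byte 4: (a5 ⊕ 22) ⊕ 6f = 87 ⊕ 6f = e8
byte 5: (60 ⊕ 0b) ⊕ 74 = 6b ⊕ 74 = 1f
byte 6: (ba ⊕ cf) ⊕ 20 = 75 ⊕ 20 = 55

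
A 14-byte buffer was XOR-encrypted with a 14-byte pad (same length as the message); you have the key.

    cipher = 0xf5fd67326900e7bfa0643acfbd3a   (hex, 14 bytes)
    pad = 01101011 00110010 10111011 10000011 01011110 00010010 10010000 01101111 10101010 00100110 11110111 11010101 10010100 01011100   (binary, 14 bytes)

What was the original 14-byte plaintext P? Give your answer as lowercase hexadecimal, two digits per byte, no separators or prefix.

9ecfdcb1371277d00a42cd1a2966

byte 0: 11110101 ^ 01101011 = 10011110
byte 1: 11111101 ^ 00110010 = 11001111
byte 2: 01100111 ^ 10111011 = 11011100
byte 3: 00110010 ^ 10000011 = 10110001
byte 4: 01101001 ^ 01011110 = 00110111
byte 5: 00000000 ^ 00010010 = 00010010
byte 6: 11100111 ^ 10010000 = 01110111
byte 7: 10111111 ^ 01101111 = 11010000
byte 8: 10100000 ^ 10101010 = 00001010
byte 9: 01100100 ^ 00100110 = 01000010
byte 10: 00111010 ^ 11110111 = 11001101
byte 11: 11001111 ^ 11010101 = 00011010
byte 12: 10111101 ^ 10010100 = 00101001
byte 13: 00111010 ^ 01011100 = 01100110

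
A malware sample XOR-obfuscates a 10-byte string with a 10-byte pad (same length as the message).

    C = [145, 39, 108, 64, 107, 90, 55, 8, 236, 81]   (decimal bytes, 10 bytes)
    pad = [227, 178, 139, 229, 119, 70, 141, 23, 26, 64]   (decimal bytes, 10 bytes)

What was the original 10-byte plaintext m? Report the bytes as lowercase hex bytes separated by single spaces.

145 xor 227 = 114
 39 xor 178 = 149
108 xor 139 = 231
 64 xor 229 = 165
107 xor 119 =  28
 90 xor  70 =  28
 55 xor 141 = 186
  8 xor  23 =  31
236 xor  26 = 246
 81 xor  64 =  17

72 95 e7 a5 1c 1c ba 1f f6 11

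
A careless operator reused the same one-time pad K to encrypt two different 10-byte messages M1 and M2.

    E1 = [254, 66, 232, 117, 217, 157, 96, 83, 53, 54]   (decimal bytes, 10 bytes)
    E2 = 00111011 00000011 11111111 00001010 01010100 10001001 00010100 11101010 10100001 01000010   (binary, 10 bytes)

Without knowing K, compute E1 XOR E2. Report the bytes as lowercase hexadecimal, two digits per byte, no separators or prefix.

E1 ⊕ E2 = (M1 ⊕ K) ⊕ (M2 ⊕ K) = M1 ⊕ M2 — the shared key cancels under XOR.
fe ⊕ 3b = c5
42 ⊕ 03 = 41
e8 ⊕ ff = 17
75 ⊕ 0a = 7f
d9 ⊕ 54 = 8d
9d ⊕ 89 = 14
60 ⊕ 14 = 74
53 ⊕ ea = b9
35 ⊕ a1 = 94
36 ⊕ 42 = 74

c541177f8d1474b99474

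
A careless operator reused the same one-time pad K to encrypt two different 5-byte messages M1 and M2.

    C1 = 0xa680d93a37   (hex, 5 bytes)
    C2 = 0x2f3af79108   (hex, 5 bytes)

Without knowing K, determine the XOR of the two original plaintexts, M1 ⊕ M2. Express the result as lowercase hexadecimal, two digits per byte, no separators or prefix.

89ba2eab3f

C1 ⊕ C2 = (M1 ⊕ K) ⊕ (M2 ⊕ K) = M1 ⊕ M2 — the shared key cancels under XOR.
a6 ^ 2f = 89
80 ^ 3a = ba
d9 ^ f7 = 2e
3a ^ 91 = ab
37 ^ 08 = 3f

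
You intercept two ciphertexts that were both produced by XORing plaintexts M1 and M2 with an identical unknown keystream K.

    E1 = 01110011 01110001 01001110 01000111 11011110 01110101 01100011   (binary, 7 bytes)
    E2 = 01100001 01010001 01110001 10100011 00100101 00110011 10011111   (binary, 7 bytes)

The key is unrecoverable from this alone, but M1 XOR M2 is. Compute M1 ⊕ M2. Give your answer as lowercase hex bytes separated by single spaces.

12 20 3f e4 fb 46 fc

E1 ⊕ E2 = (M1 ⊕ K) ⊕ (M2 ⊕ K) = M1 ⊕ M2 — the shared key cancels under XOR.
byte 0: 115 XOR  97 =  18
byte 1: 113 XOR  81 =  32
byte 2:  78 XOR 113 =  63
byte 3:  71 XOR 163 = 228
byte 4: 222 XOR  37 = 251
byte 5: 117 XOR  51 =  70
byte 6:  99 XOR 159 = 252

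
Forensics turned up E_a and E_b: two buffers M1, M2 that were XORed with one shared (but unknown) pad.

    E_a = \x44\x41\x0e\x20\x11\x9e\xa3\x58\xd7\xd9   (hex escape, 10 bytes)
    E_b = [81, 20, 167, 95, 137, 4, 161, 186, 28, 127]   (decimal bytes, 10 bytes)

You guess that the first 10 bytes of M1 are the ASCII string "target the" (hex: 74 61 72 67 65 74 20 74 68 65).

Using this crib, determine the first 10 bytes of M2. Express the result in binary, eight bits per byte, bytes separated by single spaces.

01100001 00110100 11011011 00011000 11111101 11101110 00100010 10010110 10100011 11000011

First, E_a ⊕ E_b = (M1 ⊕ K) ⊕ (M2 ⊕ K) = M1 ⊕ M2, so the key drops out. Then M2 = (M1 ⊕ M2) ⊕ M1 over the first 10 bytes.
byte 0: (44 ^ 51) ^ 74 = 15 ^ 74 = 61
byte 1: (41 ^ 14) ^ 61 = 55 ^ 61 = 34
byte 2: (0e ^ a7) ^ 72 = a9 ^ 72 = db
byte 3: (20 ^ 5f) ^ 67 = 7f ^ 67 = 18
byte 4: (11 ^ 89) ^ 65 = 98 ^ 65 = fd
byte 5: (9e ^ 04) ^ 74 = 9a ^ 74 = ee
byte 6: (a3 ^ a1) ^ 20 = 02 ^ 20 = 22
byte 7: (58 ^ ba) ^ 74 = e2 ^ 74 = 96
byte 8: (d7 ^ 1c) ^ 68 = cb ^ 68 = a3
byte 9: (d9 ^ 7f) ^ 65 = a6 ^ 65 = c3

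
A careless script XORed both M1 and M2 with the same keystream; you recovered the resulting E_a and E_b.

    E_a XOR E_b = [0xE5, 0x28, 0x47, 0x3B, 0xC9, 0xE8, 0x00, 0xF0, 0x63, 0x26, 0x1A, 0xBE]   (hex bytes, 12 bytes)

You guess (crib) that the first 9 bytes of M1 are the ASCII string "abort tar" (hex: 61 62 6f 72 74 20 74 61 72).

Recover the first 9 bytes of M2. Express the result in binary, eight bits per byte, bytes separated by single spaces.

Since E_a ⊕ E_b = M1 ⊕ M2, XORing with the guessed M1 bytes yields the corresponding M2 bytes: M2 = (E_a ⊕ E_b) ⊕ M1.
e5 ^ 61 = 84
28 ^ 62 = 4a
47 ^ 6f = 28
3b ^ 72 = 49
c9 ^ 74 = bd
e8 ^ 20 = c8
00 ^ 74 = 74
f0 ^ 61 = 91
63 ^ 72 = 11

10000100 01001010 00101000 01001001 10111101 11001000 01110100 10010001 00010001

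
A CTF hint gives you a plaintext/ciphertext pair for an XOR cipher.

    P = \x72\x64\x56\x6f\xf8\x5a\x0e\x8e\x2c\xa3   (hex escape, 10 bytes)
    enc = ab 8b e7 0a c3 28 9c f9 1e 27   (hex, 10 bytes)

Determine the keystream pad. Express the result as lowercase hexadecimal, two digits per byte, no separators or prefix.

Since enc = P ⊕ pad, XORing both sides with P gives pad = P ⊕ enc.
01110010 xor 10101011 = 11011001
01100100 xor 10001011 = 11101111
01010110 xor 11100111 = 10110001
01101111 xor 00001010 = 01100101
11111000 xor 11000011 = 00111011
01011010 xor 00101000 = 01110010
00001110 xor 10011100 = 10010010
10001110 xor 11111001 = 01110111
00101100 xor 00011110 = 00110010
10100011 xor 00100111 = 10000100

d9efb1653b7292773284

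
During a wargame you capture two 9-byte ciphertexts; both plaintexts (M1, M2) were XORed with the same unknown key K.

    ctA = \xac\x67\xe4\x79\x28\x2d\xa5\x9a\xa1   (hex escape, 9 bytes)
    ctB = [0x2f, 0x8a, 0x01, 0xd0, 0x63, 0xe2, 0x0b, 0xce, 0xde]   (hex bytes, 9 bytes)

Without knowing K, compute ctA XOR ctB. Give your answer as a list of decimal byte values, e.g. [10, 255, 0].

ctA ⊕ ctB = (M1 ⊕ K) ⊕ (M2 ⊕ K) = M1 ⊕ M2 — the shared key cancels under XOR.
byte 0: 10101100 ⊕ 00101111 = 10000011
byte 1: 01100111 ⊕ 10001010 = 11101101
byte 2: 11100100 ⊕ 00000001 = 11100101
byte 3: 01111001 ⊕ 11010000 = 10101001
byte 4: 00101000 ⊕ 01100011 = 01001011
byte 5: 00101101 ⊕ 11100010 = 11001111
byte 6: 10100101 ⊕ 00001011 = 10101110
byte 7: 10011010 ⊕ 11001110 = 01010100
byte 8: 10100001 ⊕ 11011110 = 01111111

[131, 237, 229, 169, 75, 207, 174, 84, 127]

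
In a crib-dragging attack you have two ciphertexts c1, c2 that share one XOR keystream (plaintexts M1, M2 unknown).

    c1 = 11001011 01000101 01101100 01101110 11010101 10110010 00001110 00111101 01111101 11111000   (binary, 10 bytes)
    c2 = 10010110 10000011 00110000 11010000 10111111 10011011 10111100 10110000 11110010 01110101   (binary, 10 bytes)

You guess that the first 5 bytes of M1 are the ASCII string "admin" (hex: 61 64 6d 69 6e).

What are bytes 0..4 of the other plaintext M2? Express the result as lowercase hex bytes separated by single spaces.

3c a2 31 d7 04

First, c1 ⊕ c2 = (M1 ⊕ K) ⊕ (M2 ⊕ K) = M1 ⊕ M2, so the key drops out. Then M2 = (M1 ⊕ M2) ⊕ M1 over the first 5 bytes.
byte 0: (cb ⊕ 96) ⊕ 61 = 5d ⊕ 61 = 3c
byte 1: (45 ⊕ 83) ⊕ 64 = c6 ⊕ 64 = a2
byte 2: (6c ⊕ 30) ⊕ 6d = 5c ⊕ 6d = 31
byte 3: (6e ⊕ d0) ⊕ 69 = be ⊕ 69 = d7
byte 4: (d5 ⊕ bf) ⊕ 6e = 6a ⊕ 6e = 04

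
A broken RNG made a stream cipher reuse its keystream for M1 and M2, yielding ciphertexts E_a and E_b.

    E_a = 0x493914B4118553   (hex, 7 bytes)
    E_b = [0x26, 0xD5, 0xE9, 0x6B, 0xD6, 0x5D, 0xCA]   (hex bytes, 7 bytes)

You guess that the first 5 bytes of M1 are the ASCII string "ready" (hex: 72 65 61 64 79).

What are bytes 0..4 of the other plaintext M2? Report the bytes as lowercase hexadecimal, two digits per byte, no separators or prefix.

First, E_a ⊕ E_b = (M1 ⊕ K) ⊕ (M2 ⊕ K) = M1 ⊕ M2, so the key drops out. Then M2 = (M1 ⊕ M2) ⊕ M1 over the first 5 bytes.
byte 0: (49 XOR 26) XOR 72 = 6f XOR 72 = 1d
byte 1: (39 XOR d5) XOR 65 = ec XOR 65 = 89
byte 2: (14 XOR e9) XOR 61 = fd XOR 61 = 9c
byte 3: (b4 XOR 6b) XOR 64 = df XOR 64 = bb
byte 4: (11 XOR d6) XOR 79 = c7 XOR 79 = be

1d899cbbbe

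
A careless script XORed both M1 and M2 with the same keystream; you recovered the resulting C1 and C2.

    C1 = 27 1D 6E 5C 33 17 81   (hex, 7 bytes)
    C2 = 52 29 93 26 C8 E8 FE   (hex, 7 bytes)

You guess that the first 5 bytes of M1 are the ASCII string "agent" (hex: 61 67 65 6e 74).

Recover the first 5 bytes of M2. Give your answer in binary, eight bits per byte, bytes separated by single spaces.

First, C1 ⊕ C2 = (M1 ⊕ K) ⊕ (M2 ⊕ K) = M1 ⊕ M2, so the key drops out. Then M2 = (M1 ⊕ M2) ⊕ M1 over the first 5 bytes.
byte 0: (27 XOR 52) XOR 61 = 75 XOR 61 = 14
byte 1: (1d XOR 29) XOR 67 = 34 XOR 67 = 53
byte 2: (6e XOR 93) XOR 65 = fd XOR 65 = 98
byte 3: (5c XOR 26) XOR 6e = 7a XOR 6e = 14
byte 4: (33 XOR c8) XOR 74 = fb XOR 74 = 8f

00010100 01010011 10011000 00010100 10001111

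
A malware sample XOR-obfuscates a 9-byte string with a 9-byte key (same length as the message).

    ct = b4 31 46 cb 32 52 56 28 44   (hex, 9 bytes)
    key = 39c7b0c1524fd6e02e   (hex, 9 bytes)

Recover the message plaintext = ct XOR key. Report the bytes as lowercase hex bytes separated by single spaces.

XOR is its own inverse, so applying the key byte-wise gives the result directly.
180 ⊕  57 = 141
 49 ⊕ 199 = 246
 70 ⊕ 176 = 246
203 ⊕ 193 =  10
 50 ⊕  82 =  96
 82 ⊕  79 =  29
 86 ⊕ 214 = 128
 40 ⊕ 224 = 200
 68 ⊕  46 = 106

8d f6 f6 0a 60 1d 80 c8 6a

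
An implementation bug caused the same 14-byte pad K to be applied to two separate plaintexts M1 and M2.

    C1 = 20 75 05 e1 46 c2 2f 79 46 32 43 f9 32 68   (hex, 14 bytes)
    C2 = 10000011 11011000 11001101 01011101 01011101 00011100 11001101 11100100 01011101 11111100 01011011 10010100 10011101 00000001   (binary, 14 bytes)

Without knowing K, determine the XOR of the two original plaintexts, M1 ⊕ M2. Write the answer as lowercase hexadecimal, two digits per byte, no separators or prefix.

a3adc8bc1bdee29d1bce186daf69

C1 ⊕ C2 = (M1 ⊕ K) ⊕ (M2 ⊕ K) = M1 ⊕ M2 — the shared key cancels under XOR.
byte 0: 20 XOR 83 = a3
byte 1: 75 XOR d8 = ad
byte 2: 05 XOR cd = c8
byte 3: e1 XOR 5d = bc
byte 4: 46 XOR 5d = 1b
byte 5: c2 XOR 1c = de
byte 6: 2f XOR cd = e2
byte 7: 79 XOR e4 = 9d
byte 8: 46 XOR 5d = 1b
byte 9: 32 XOR fc = ce
byte 10: 43 XOR 5b = 18
byte 11: f9 XOR 94 = 6d
byte 12: 32 XOR 9d = af
byte 13: 68 XOR 01 = 69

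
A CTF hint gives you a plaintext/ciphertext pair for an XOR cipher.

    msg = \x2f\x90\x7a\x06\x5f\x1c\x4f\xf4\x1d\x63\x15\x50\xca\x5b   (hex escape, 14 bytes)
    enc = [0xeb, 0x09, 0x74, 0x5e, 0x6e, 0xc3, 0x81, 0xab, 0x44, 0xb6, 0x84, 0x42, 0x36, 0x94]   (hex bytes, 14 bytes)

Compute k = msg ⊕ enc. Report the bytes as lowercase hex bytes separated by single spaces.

c4 99 0e 58 31 df ce 5f 59 d5 91 12 fc cf

Since enc = msg ⊕ k, XORing both sides with msg gives k = msg ⊕ enc.
2f xor eb = c4
90 xor 09 = 99
7a xor 74 = 0e
06 xor 5e = 58
5f xor 6e = 31
1c xor c3 = df
4f xor 81 = ce
f4 xor ab = 5f
1d xor 44 = 59
63 xor b6 = d5
15 xor 84 = 91
50 xor 42 = 12
ca xor 36 = fc
5b xor 94 = cf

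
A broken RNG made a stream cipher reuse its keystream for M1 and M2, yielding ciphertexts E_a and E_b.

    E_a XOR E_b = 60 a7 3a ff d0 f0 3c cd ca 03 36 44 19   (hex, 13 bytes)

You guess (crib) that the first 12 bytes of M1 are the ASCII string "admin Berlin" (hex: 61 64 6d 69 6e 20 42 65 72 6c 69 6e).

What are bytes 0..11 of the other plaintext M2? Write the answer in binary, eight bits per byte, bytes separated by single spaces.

Since E_a ⊕ E_b = M1 ⊕ M2, XORing with the guessed M1 bytes yields the corresponding M2 bytes: M2 = (E_a ⊕ E_b) ⊕ M1.
60 xor 61 = 01
a7 xor 64 = c3
3a xor 6d = 57
ff xor 69 = 96
d0 xor 6e = be
f0 xor 20 = d0
3c xor 42 = 7e
cd xor 65 = a8
ca xor 72 = b8
03 xor 6c = 6f
36 xor 69 = 5f
44 xor 6e = 2a

00000001 11000011 01010111 10010110 10111110 11010000 01111110 10101000 10111000 01101111 01011111 00101010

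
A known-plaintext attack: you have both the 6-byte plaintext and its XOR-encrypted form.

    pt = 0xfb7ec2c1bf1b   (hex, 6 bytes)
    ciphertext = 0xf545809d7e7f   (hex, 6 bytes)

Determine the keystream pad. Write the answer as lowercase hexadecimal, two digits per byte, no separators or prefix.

Since ciphertext = pt ⊕ pad, XORing both sides with pt gives pad = pt ⊕ ciphertext.
fb ^ f5 = 0e
7e ^ 45 = 3b
c2 ^ 80 = 42
c1 ^ 9d = 5c
bf ^ 7e = c1
1b ^ 7f = 64

0e3b425cc164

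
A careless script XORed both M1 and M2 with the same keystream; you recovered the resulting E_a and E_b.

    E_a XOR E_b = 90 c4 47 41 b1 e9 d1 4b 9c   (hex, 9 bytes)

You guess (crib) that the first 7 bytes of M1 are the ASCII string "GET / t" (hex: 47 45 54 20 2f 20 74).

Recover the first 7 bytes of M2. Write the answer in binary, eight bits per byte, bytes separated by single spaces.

Since E_a ⊕ E_b = M1 ⊕ M2, XORing with the guessed M1 bytes yields the corresponding M2 bytes: M2 = (E_a ⊕ E_b) ⊕ M1.
90 XOR 47 = d7
c4 XOR 45 = 81
47 XOR 54 = 13
41 XOR 20 = 61
b1 XOR 2f = 9e
e9 XOR 20 = c9
d1 XOR 74 = a5

11010111 10000001 00010011 01100001 10011110 11001001 10100101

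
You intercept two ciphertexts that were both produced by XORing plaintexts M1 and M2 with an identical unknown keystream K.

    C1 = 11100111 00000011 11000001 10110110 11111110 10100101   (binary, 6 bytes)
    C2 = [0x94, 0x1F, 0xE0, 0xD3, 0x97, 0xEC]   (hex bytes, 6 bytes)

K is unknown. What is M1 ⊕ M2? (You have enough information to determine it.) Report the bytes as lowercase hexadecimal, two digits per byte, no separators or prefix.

731c21656949

C1 ⊕ C2 = (M1 ⊕ K) ⊕ (M2 ⊕ K) = M1 ⊕ M2 — the shared key cancels under XOR.
byte 0: e7 ^ 94 = 73
byte 1: 03 ^ 1f = 1c
byte 2: c1 ^ e0 = 21
byte 3: b6 ^ d3 = 65
byte 4: fe ^ 97 = 69
byte 5: a5 ^ ec = 49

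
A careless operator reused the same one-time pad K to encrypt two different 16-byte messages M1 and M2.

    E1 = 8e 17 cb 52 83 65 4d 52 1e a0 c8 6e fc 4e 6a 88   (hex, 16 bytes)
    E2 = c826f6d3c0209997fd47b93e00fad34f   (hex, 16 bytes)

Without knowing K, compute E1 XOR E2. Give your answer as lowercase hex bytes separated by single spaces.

46 31 3d 81 43 45 d4 c5 e3 e7 71 50 fc b4 b9 c7

E1 ⊕ E2 = (M1 ⊕ K) ⊕ (M2 ⊕ K) = M1 ⊕ M2 — the shared key cancels under XOR.
byte 0: 8e ^ c8 = 46
byte 1: 17 ^ 26 = 31
byte 2: cb ^ f6 = 3d
byte 3: 52 ^ d3 = 81
byte 4: 83 ^ c0 = 43
byte 5: 65 ^ 20 = 45
byte 6: 4d ^ 99 = d4
byte 7: 52 ^ 97 = c5
byte 8: 1e ^ fd = e3
byte 9: a0 ^ 47 = e7
byte 10: c8 ^ b9 = 71
byte 11: 6e ^ 3e = 50
byte 12: fc ^ 00 = fc
byte 13: 4e ^ fa = b4
byte 14: 6a ^ d3 = b9
byte 15: 88 ^ 4f = c7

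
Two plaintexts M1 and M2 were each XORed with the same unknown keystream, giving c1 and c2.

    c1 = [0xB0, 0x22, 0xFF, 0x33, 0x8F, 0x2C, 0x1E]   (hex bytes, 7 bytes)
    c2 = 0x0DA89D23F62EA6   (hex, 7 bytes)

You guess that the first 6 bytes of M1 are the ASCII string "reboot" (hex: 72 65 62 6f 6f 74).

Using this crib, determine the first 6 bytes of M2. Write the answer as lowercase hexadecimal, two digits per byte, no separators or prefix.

First, c1 ⊕ c2 = (M1 ⊕ K) ⊕ (M2 ⊕ K) = M1 ⊕ M2, so the key drops out. Then M2 = (M1 ⊕ M2) ⊕ M1 over the first 6 bytes.
byte 0: (b0 XOR 0d) XOR 72 = bd XOR 72 = cf
byte 1: (22 XOR a8) XOR 65 = 8a XOR 65 = ef
byte 2: (ff XOR 9d) XOR 62 = 62 XOR 62 = 00
byte 3: (33 XOR 23) XOR 6f = 10 XOR 6f = 7f
byte 4: (8f XOR f6) XOR 6f = 79 XOR 6f = 16
byte 5: (2c XOR 2e) XOR 74 = 02 XOR 74 = 76

cfef007f1676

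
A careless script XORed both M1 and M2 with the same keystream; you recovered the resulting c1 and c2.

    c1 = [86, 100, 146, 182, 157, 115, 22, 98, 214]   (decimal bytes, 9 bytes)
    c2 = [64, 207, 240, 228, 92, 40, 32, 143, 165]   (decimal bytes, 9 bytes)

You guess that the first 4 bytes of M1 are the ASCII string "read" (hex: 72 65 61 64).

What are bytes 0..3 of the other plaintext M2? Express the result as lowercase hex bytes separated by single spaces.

First, c1 ⊕ c2 = (M1 ⊕ K) ⊕ (M2 ⊕ K) = M1 ⊕ M2, so the key drops out. Then M2 = (M1 ⊕ M2) ⊕ M1 over the first 4 bytes.
byte 0: (56 ⊕ 40) ⊕ 72 = 16 ⊕ 72 = 64
byte 1: (64 ⊕ cf) ⊕ 65 = ab ⊕ 65 = ce
byte 2: (92 ⊕ f0) ⊕ 61 = 62 ⊕ 61 = 03
byte 3: (b6 ⊕ e4) ⊕ 64 = 52 ⊕ 64 = 36

64 ce 03 36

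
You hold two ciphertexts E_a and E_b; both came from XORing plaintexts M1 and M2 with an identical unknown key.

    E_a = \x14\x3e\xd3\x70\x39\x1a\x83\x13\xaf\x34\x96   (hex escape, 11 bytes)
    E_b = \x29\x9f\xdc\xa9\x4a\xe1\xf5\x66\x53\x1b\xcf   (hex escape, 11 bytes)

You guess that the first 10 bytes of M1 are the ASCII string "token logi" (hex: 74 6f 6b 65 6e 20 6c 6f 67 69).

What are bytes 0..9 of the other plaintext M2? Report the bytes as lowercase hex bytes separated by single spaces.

49 ce 64 bc 1d db 1a 1a 9b 46

First, E_a ⊕ E_b = (M1 ⊕ K) ⊕ (M2 ⊕ K) = M1 ⊕ M2, so the key drops out. Then M2 = (M1 ⊕ M2) ⊕ M1 over the first 10 bytes.
byte 0: (14 ^ 29) ^ 74 = 3d ^ 74 = 49
byte 1: (3e ^ 9f) ^ 6f = a1 ^ 6f = ce
byte 2: (d3 ^ dc) ^ 6b = 0f ^ 6b = 64
byte 3: (70 ^ a9) ^ 65 = d9 ^ 65 = bc
byte 4: (39 ^ 4a) ^ 6e = 73 ^ 6e = 1d
byte 5: (1a ^ e1) ^ 20 = fb ^ 20 = db
byte 6: (83 ^ f5) ^ 6c = 76 ^ 6c = 1a
byte 7: (13 ^ 66) ^ 6f = 75 ^ 6f = 1a
byte 8: (af ^ 53) ^ 67 = fc ^ 67 = 9b
byte 9: (34 ^ 1b) ^ 69 = 2f ^ 69 = 46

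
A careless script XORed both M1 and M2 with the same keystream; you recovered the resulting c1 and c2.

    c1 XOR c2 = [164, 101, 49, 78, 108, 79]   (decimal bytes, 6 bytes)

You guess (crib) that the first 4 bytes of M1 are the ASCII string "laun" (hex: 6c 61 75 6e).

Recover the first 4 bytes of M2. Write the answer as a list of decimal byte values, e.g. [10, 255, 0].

Since c1 ⊕ c2 = M1 ⊕ M2, XORing with the guessed M1 bytes yields the corresponding M2 bytes: M2 = (c1 ⊕ c2) ⊕ M1.
10100100 xor 01101100 = 11001000
01100101 xor 01100001 = 00000100
00110001 xor 01110101 = 01000100
01001110 xor 01101110 = 00100000

[200, 4, 68, 32]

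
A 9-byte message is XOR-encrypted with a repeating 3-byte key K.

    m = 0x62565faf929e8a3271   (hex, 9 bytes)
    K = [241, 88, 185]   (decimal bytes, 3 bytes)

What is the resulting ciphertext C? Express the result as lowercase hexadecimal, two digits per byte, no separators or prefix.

The 3-byte key repeats, so the effective keystream is f1 58 b9 f1 58 b9 f1 58 b9.
byte 0: 62 ^ f1 = 93
byte 1: 56 ^ 58 = 0e
byte 2: 5f ^ b9 = e6
byte 3: af ^ f1 = 5e
byte 4: 92 ^ 58 = ca
byte 5: 9e ^ b9 = 27
byte 6: 8a ^ f1 = 7b
byte 7: 32 ^ 58 = 6a
byte 8: 71 ^ b9 = c8

930ee65eca277b6ac8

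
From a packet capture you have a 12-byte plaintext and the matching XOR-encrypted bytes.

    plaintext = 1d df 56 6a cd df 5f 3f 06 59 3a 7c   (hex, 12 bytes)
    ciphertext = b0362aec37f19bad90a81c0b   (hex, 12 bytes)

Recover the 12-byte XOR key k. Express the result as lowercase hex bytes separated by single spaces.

ad e9 7c 86 fa 2e c4 92 96 f1 26 77

Since ciphertext = plaintext ⊕ k, XORing both sides with plaintext gives k = plaintext ⊕ ciphertext.
byte 0: 00011101 XOR 10110000 = 10101101
byte 1: 11011111 XOR 00110110 = 11101001
byte 2: 01010110 XOR 00101010 = 01111100
byte 3: 01101010 XOR 11101100 = 10000110
byte 4: 11001101 XOR 00110111 = 11111010
byte 5: 11011111 XOR 11110001 = 00101110
byte 6: 01011111 XOR 10011011 = 11000100
byte 7: 00111111 XOR 10101101 = 10010010
byte 8: 00000110 XOR 10010000 = 10010110
byte 9: 01011001 XOR 10101000 = 11110001
byte 10: 00111010 XOR 00011100 = 00100110
byte 11: 01111100 XOR 00001011 = 01110111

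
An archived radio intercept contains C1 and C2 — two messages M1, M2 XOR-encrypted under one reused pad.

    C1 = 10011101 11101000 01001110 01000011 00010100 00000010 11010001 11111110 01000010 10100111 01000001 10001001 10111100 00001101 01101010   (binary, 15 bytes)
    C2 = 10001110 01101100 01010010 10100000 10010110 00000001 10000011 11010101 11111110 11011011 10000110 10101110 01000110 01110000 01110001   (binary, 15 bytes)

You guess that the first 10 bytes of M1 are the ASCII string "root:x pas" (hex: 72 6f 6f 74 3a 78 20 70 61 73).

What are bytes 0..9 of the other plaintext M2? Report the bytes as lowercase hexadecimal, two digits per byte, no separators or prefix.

61eb7397b87b725bdd0f

First, C1 ⊕ C2 = (M1 ⊕ K) ⊕ (M2 ⊕ K) = M1 ⊕ M2, so the key drops out. Then M2 = (M1 ⊕ M2) ⊕ M1 over the first 10 bytes.
byte 0: (9d ^ 8e) ^ 72 = 13 ^ 72 = 61
byte 1: (e8 ^ 6c) ^ 6f = 84 ^ 6f = eb
byte 2: (4e ^ 52) ^ 6f = 1c ^ 6f = 73
byte 3: (43 ^ a0) ^ 74 = e3 ^ 74 = 97
byte 4: (14 ^ 96) ^ 3a = 82 ^ 3a = b8
byte 5: (02 ^ 01) ^ 78 = 03 ^ 78 = 7b
byte 6: (d1 ^ 83) ^ 20 = 52 ^ 20 = 72
byte 7: (fe ^ d5) ^ 70 = 2b ^ 70 = 5b
byte 8: (42 ^ fe) ^ 61 = bc ^ 61 = dd
byte 9: (a7 ^ db) ^ 73 = 7c ^ 73 = 0f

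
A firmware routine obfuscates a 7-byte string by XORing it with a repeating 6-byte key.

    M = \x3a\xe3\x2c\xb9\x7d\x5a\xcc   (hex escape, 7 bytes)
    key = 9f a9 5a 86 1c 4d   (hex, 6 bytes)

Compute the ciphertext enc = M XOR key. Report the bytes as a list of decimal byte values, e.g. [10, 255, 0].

[165, 74, 118, 63, 97, 23, 83]

The 6-byte key repeats, so the effective keystream is 9f a9 5a 86 1c 4d 9f.
byte 0: 3a ^ 9f = a5
byte 1: e3 ^ a9 = 4a
byte 2: 2c ^ 5a = 76
byte 3: b9 ^ 86 = 3f
byte 4: 7d ^ 1c = 61
byte 5: 5a ^ 4d = 17
byte 6: cc ^ 9f = 53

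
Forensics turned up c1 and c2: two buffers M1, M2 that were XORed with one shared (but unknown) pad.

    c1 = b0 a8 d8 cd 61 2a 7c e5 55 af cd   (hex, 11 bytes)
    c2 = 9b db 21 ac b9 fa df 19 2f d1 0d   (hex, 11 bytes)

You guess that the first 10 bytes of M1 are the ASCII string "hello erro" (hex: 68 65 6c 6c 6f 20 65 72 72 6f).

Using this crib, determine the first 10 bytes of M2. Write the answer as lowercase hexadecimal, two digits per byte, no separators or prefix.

First, c1 ⊕ c2 = (M1 ⊕ K) ⊕ (M2 ⊕ K) = M1 ⊕ M2, so the key drops out. Then M2 = (M1 ⊕ M2) ⊕ M1 over the first 10 bytes.
byte 0: (b0 XOR 9b) XOR 68 = 2b XOR 68 = 43
byte 1: (a8 XOR db) XOR 65 = 73 XOR 65 = 16
byte 2: (d8 XOR 21) XOR 6c = f9 XOR 6c = 95
byte 3: (cd XOR ac) XOR 6c = 61 XOR 6c = 0d
byte 4: (61 XOR b9) XOR 6f = d8 XOR 6f = b7
byte 5: (2a XOR fa) XOR 20 = d0 XOR 20 = f0
byte 6: (7c XOR df) XOR 65 = a3 XOR 65 = c6
byte 7: (e5 XOR 19) XOR 72 = fc XOR 72 = 8e
byte 8: (55 XOR 2f) XOR 72 = 7a XOR 72 = 08
byte 9: (af XOR d1) XOR 6f = 7e XOR 6f = 11

4316950db7f0c68e0811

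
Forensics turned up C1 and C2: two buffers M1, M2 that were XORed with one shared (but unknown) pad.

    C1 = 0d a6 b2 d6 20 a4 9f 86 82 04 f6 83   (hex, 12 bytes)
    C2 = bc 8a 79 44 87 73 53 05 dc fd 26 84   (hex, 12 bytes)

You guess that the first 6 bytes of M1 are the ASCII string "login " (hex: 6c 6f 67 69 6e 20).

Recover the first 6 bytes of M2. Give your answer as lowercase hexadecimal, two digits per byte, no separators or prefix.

dd43acfbc9f7

First, C1 ⊕ C2 = (M1 ⊕ K) ⊕ (M2 ⊕ K) = M1 ⊕ M2, so the key drops out. Then M2 = (M1 ⊕ M2) ⊕ M1 over the first 6 bytes.
byte 0: (0d xor bc) xor 6c = b1 xor 6c = dd
byte 1: (a6 xor 8a) xor 6f = 2c xor 6f = 43
byte 2: (b2 xor 79) xor 67 = cb xor 67 = ac
byte 3: (d6 xor 44) xor 69 = 92 xor 69 = fb
byte 4: (20 xor 87) xor 6e = a7 xor 6e = c9
byte 5: (a4 xor 73) xor 20 = d7 xor 20 = f7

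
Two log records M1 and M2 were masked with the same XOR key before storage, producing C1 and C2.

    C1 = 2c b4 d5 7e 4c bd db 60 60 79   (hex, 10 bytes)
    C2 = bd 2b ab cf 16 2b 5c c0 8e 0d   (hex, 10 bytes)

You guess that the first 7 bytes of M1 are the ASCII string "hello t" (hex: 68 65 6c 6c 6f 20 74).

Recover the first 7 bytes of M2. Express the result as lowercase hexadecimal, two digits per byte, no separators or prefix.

First, C1 ⊕ C2 = (M1 ⊕ K) ⊕ (M2 ⊕ K) = M1 ⊕ M2, so the key drops out. Then M2 = (M1 ⊕ M2) ⊕ M1 over the first 7 bytes.
byte 0: (2c ⊕ bd) ⊕ 68 = 91 ⊕ 68 = f9
byte 1: (b4 ⊕ 2b) ⊕ 65 = 9f ⊕ 65 = fa
byte 2: (d5 ⊕ ab) ⊕ 6c = 7e ⊕ 6c = 12
byte 3: (7e ⊕ cf) ⊕ 6c = b1 ⊕ 6c = dd
byte 4: (4c ⊕ 16) ⊕ 6f = 5a ⊕ 6f = 35
byte 5: (bd ⊕ 2b) ⊕ 20 = 96 ⊕ 20 = b6
byte 6: (db ⊕ 5c) ⊕ 74 = 87 ⊕ 74 = f3

f9fa12dd35b6f3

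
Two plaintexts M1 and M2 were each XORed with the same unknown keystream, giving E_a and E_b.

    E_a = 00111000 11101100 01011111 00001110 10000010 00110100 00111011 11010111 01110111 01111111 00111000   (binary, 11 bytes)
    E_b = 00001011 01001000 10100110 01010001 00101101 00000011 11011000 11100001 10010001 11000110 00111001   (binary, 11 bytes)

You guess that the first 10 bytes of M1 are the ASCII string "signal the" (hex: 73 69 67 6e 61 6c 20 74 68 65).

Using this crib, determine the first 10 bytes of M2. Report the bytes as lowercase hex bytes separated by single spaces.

First, E_a ⊕ E_b = (M1 ⊕ K) ⊕ (M2 ⊕ K) = M1 ⊕ M2, so the key drops out. Then M2 = (M1 ⊕ M2) ⊕ M1 over the first 10 bytes.
byte 0: (38 xor 0b) xor 73 = 33 xor 73 = 40
byte 1: (ec xor 48) xor 69 = a4 xor 69 = cd
byte 2: (5f xor a6) xor 67 = f9 xor 67 = 9e
byte 3: (0e xor 51) xor 6e = 5f xor 6e = 31
byte 4: (82 xor 2d) xor 61 = af xor 61 = ce
byte 5: (34 xor 03) xor 6c = 37 xor 6c = 5b
byte 6: (3b xor d8) xor 20 = e3 xor 20 = c3
byte 7: (d7 xor e1) xor 74 = 36 xor 74 = 42
byte 8: (77 xor 91) xor 68 = e6 xor 68 = 8e
byte 9: (7f xor c6) xor 65 = b9 xor 65 = dc

40 cd 9e 31 ce 5b c3 42 8e dc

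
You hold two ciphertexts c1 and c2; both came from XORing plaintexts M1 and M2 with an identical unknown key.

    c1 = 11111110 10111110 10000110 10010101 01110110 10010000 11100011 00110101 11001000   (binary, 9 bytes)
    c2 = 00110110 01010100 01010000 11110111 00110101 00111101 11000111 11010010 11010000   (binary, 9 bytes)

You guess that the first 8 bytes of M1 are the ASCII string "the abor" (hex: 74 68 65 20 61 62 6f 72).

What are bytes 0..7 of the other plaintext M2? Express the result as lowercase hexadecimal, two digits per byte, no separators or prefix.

bc82b34222cf4b95

First, c1 ⊕ c2 = (M1 ⊕ K) ⊕ (M2 ⊕ K) = M1 ⊕ M2, so the key drops out. Then M2 = (M1 ⊕ M2) ⊕ M1 over the first 8 bytes.
byte 0: (fe ^ 36) ^ 74 = c8 ^ 74 = bc
byte 1: (be ^ 54) ^ 68 = ea ^ 68 = 82
byte 2: (86 ^ 50) ^ 65 = d6 ^ 65 = b3
byte 3: (95 ^ f7) ^ 20 = 62 ^ 20 = 42
byte 4: (76 ^ 35) ^ 61 = 43 ^ 61 = 22
byte 5: (90 ^ 3d) ^ 62 = ad ^ 62 = cf
byte 6: (e3 ^ c7) ^ 6f = 24 ^ 6f = 4b
byte 7: (35 ^ d2) ^ 72 = e7 ^ 72 = 95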